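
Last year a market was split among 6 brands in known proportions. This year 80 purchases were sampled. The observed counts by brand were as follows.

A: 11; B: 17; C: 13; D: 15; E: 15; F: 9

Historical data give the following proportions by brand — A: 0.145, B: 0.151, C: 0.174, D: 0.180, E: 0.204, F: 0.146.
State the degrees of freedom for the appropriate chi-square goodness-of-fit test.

There are k = 6 categories and no parameters were estimated from the data, so df = 6 − 1 = 5.

5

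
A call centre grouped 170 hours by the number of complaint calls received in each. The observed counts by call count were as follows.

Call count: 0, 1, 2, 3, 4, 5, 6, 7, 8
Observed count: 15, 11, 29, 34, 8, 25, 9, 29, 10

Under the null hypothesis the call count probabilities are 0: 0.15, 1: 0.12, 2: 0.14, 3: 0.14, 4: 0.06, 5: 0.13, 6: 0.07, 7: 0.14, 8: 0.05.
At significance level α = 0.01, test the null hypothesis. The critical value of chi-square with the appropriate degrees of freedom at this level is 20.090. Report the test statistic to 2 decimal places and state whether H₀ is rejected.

17.13; do not reject

Expected counts E_i = n·p_i: 170×0.15 = 25.5, 170×0.12 = 20.4, 170×0.14 = 23.8, 170×0.14 = 23.8, 170×0.06 = 10.2, 170×0.13 = 22.1, 170×0.07 = 11.9, 170×0.14 = 23.8, 170×0.05 = 8.5.
χ² = (15−25.5)²/25.5 + (11−20.4)²/20.4 + (29−23.8)²/23.8 + (34−23.8)²/23.8 + (8−10.2)²/10.2 + (25−22.1)²/22.1 + (9−11.9)²/11.9 + (29−23.8)²/23.8 + (10−8.5)²/8.5
   = 4.324 + 4.331 + 1.136 + 4.371 + 0.475 + 0.381 + 0.707 + 1.136 + 0.265
Sum = 17.13
df = 8. Since 17.13 < 20.090, we do not reject H₀.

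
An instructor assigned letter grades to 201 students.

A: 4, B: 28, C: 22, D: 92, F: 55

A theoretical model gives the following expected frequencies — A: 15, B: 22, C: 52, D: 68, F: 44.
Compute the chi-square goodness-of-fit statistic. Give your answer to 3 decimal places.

38.231

A: (4 − 15)²/15 = 121/15 = 8.0667
B: (28 − 22)²/22 = 36/22 = 1.6364
C: (22 − 52)²/52 = 900/52 = 17.3077
D: (92 − 68)²/68 = 576/68 = 8.4706
F: (55 − 44)²/44 = 121/44 = 2.7500
Sum = 38.231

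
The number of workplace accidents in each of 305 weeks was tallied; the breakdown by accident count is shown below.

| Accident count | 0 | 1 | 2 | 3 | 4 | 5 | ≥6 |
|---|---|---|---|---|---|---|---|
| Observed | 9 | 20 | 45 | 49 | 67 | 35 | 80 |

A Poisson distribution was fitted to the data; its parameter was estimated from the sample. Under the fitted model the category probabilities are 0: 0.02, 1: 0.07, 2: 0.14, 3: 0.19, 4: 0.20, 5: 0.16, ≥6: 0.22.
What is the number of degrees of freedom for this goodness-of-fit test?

5

There are k = 7 categories and 1 parameter estimated from the data, so df = 7 − 1 − 1 = 5.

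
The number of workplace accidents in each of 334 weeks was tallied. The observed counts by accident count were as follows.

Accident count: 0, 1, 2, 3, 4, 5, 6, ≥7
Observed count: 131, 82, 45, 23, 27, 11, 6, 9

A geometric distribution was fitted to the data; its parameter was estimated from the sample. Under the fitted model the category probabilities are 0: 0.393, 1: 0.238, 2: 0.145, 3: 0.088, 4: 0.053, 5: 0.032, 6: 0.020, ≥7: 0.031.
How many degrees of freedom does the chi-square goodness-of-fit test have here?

There are k = 8 categories and 1 parameter estimated from the data, so df = 8 − 1 − 1 = 6.

6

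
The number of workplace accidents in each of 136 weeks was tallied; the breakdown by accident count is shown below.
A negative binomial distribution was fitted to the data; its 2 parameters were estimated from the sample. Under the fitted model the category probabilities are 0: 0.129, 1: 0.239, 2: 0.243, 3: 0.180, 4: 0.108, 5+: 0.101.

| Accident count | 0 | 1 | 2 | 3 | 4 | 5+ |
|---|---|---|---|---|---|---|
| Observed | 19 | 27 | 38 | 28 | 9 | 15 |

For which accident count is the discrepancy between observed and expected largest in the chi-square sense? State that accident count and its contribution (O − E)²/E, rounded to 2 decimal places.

Expected counts E_i = n·p_i: 136×0.129 = 17.544, 136×0.239 = 32.504, 136×0.243 = 33.048, 136×0.180 = 24.48, 136×0.108 = 14.688, 136×0.101 = 13.736.
χ² = (19−17.544)²/17.544 + (27−32.504)²/32.504 + (38−33.048)²/33.048 + (28−24.48)²/24.48 + (9−14.688)²/14.688 + (15−13.736)²/13.736
   = 0.121 + 0.932 + 0.742 + 0.506 + 2.203 + 0.116
The largest term is for 4: 2.20.

4, 2.20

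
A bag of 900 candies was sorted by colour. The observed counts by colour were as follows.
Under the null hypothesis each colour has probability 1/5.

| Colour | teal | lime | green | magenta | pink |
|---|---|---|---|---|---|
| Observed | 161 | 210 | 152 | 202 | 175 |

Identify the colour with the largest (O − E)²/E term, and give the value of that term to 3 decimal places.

lime, 5.000

Under H₀ each category has probability 1/5, so each expected count is 900/5 = 180.
χ² = (161−180)²/180 + (210−180)²/180 + (152−180)²/180 + (202−180)²/180 + (175−180)²/180
   = 2.0056 + 5.0000 + 4.3556 + 2.6889 + 0.1389
The largest term is for lime: 5.000.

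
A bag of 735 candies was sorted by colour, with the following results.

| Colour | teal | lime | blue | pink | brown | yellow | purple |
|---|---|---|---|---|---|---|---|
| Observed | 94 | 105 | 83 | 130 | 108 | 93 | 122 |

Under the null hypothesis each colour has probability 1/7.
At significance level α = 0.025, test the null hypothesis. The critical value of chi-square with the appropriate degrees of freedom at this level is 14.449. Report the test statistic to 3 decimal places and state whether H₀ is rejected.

15.924; reject

Expected count for each of the 7 categories: 735/7 = 105.
teal: (94 − 105)²/105 = 121/105 = 1.1524
lime: (105 − 105)²/105 = 0/105 = 0.0000
blue: (83 − 105)²/105 = 484/105 = 4.6095
pink: (130 − 105)²/105 = 625/105 = 5.9524
brown: (108 − 105)²/105 = 9/105 = 0.0857
yellow: (93 − 105)²/105 = 144/105 = 1.3714
purple: (122 − 105)²/105 = 289/105 = 2.7524
Sum = 15.924
df = 6. Since 15.924 > 14.449, we reject H₀.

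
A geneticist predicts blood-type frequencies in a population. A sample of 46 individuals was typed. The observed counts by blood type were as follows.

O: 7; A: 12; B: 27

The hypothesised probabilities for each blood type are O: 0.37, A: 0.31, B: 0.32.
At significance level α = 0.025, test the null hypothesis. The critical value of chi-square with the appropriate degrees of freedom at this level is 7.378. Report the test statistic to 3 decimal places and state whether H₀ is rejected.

16.502; reject

Expected counts E_i = n·p_i: 46×0.37 = 17.02, 46×0.31 = 14.26, 46×0.32 = 14.72.
cat         O        E   (O−E)²/E
O           7    17.02     5.8990
A          12    14.26     0.3582
B          27    14.72    10.2445
Sum = 16.502
df = 2. Since 16.502 > 7.378, we reject H₀.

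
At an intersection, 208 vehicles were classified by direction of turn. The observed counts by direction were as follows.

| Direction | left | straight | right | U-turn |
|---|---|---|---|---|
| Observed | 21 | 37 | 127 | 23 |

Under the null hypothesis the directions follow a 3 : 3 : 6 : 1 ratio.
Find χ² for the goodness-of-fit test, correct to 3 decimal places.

30.781

Ratio total = 13. Expected counts: 208×3/13 = 48, 208×3/13 = 48, 208×6/13 = 96, 208×1/13 = 16.
left: (21 − 48)²/48 = 729/48 = 15.1875
straight: (37 − 48)²/48 = 121/48 = 2.5208
right: (127 − 96)²/96 = 961/96 = 10.0104
U-turn: (23 − 16)²/16 = 49/16 = 3.0625
Sum = 30.781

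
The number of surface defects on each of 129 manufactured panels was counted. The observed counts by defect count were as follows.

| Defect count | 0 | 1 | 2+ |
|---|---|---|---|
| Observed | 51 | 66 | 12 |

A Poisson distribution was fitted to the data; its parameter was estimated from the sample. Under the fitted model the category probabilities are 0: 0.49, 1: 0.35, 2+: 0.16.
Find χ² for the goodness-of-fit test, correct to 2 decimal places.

Expected counts E_i = n·p_i: 129×0.49 = 63.21, 129×0.35 = 45.15, 129×0.16 = 20.64.
χ² = (51−63.21)²/63.21 + (66−45.15)²/45.15 + (12−20.64)²/20.64
   = 2.359 + 9.628 + 3.617
Sum = 15.60

15.60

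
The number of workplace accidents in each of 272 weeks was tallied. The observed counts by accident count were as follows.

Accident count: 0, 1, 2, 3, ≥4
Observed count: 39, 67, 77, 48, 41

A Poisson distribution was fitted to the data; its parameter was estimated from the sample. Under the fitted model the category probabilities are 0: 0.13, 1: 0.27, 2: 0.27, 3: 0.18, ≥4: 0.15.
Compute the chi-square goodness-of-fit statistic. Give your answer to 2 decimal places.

1.13

Expected counts E_i = n·p_i: 272×0.13 = 35.36, 272×0.27 = 73.44, 272×0.27 = 73.44, 272×0.18 = 48.96, 272×0.15 = 40.8.
cat         O        E   (O−E)²/E
0          39    35.36      0.375
1          67    73.44      0.565
2          77    73.44      0.173
3          48    48.96      0.019
≥4         41     40.8      0.001
Sum = 1.13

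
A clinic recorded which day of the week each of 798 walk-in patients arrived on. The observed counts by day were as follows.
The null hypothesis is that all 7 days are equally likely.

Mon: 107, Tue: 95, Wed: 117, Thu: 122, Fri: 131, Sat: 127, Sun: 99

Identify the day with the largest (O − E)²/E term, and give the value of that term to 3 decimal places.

Tue, 3.167

Expected count for each of the 7 categories: 798/7 = 114.
Mon: (107 − 114)²/114 = 49/114 = 0.4298
Tue: (95 − 114)²/114 = 361/114 = 3.1667
Wed: (117 − 114)²/114 = 9/114 = 0.0789
Thu: (122 − 114)²/114 = 64/114 = 0.5614
Fri: (131 − 114)²/114 = 289/114 = 2.5351
Sat: (127 − 114)²/114 = 169/114 = 1.4825
Sun: (99 − 114)²/114 = 225/114 = 1.9737
The largest term is for Tue: 3.167.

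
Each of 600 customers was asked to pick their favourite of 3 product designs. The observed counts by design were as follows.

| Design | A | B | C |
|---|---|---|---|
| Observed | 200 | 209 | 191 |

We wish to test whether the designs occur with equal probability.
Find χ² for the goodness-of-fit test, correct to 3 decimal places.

Expected count for each of the 3 categories: 600/3 = 200.
A: (200 − 200)²/200 = 0/200 = 0.0000
B: (209 − 200)²/200 = 81/200 = 0.4050
C: (191 − 200)²/200 = 81/200 = 0.4050
Sum = 0.810

0.810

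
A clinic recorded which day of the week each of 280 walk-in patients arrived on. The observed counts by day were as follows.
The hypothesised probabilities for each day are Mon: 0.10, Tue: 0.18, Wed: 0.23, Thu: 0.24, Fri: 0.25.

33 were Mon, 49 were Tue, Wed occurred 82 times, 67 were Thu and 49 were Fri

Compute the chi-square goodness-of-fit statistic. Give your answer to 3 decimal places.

Expected counts E_i = n·p_i: 280×0.10 = 28, 280×0.18 = 50.4, 280×0.23 = 64.4, 280×0.24 = 67.2, 280×0.25 = 70.
χ² = (33−28)²/28 + (49−50.4)²/50.4 + (82−64.4)²/64.4 + (67−67.2)²/67.2 + (49−70)²/70
   = 0.8929 + 0.0389 + 4.8099 + 0.0006 + 6.3000
Sum = 12.042

12.042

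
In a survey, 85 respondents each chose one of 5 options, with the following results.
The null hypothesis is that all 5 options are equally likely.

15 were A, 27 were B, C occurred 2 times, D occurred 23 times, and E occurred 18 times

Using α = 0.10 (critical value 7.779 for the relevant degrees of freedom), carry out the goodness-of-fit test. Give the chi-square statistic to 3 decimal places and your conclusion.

21.529; reject

Expected count for each of the 5 categories: 85/5 = 17.
cat         O        E   (O−E)²/E
A          15       17     0.2353
B          27       17     5.8824
C           2       17    13.2353
D          23       17     2.1176
E          18       17     0.0588
Sum = 21.529
df = 4. Since 21.529 > 7.779, we reject H₀.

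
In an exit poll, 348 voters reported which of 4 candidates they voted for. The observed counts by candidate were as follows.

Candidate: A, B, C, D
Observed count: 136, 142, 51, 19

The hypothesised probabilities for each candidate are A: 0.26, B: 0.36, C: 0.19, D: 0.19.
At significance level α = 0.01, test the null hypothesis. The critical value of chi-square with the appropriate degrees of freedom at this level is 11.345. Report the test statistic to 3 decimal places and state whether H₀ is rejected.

Expected counts E_i = n·p_i: 348×0.26 = 90.48, 348×0.36 = 125.28, 348×0.19 = 66.12, 348×0.19 = 66.12.
χ² = (136−90.48)²/90.48 + (142−125.28)²/125.28 + (51−66.12)²/66.12 + (19−66.12)²/66.12
   = 22.9009 + 2.2315 + 3.4576 + 33.5798
Sum = 62.170
df = 3. Since 62.170 > 11.345, we reject H₀.

62.170; reject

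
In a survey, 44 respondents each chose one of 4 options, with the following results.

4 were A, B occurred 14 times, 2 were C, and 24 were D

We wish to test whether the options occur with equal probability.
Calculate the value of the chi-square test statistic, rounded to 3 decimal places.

28.000

Under H₀ each category has probability 1/4, so each expected count is 44/4 = 11.
χ² = (4−11)²/11 + (14−11)²/11 + (2−11)²/11 + (24−11)²/11
   = 4.4545 + 0.8182 + 7.3636 + 15.3636
Sum = 28.000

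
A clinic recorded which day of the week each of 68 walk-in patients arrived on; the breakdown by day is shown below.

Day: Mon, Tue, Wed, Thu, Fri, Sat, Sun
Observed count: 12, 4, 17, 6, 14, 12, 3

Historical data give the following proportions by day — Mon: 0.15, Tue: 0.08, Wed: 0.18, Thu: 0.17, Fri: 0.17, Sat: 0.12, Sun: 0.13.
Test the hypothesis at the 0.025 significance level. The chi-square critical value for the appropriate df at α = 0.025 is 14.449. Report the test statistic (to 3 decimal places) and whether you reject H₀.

11.404; do not reject

Expected counts E_i = n·p_i: 68×0.15 = 10.2, 68×0.08 = 5.44, 68×0.18 = 12.24, 68×0.17 = 11.56, 68×0.17 = 11.56, 68×0.12 = 8.16, 68×0.13 = 8.84.
Mon: (12 − 10.2)²/10.2 = 3.24/10.2 = 0.3176
Tue: (4 − 5.44)²/5.44 = 2.0736/5.44 = 0.3812
Wed: (17 − 12.24)²/12.24 = 22.6576/12.24 = 1.8511
Thu: (6 − 11.56)²/11.56 = 30.9136/11.56 = 2.6742
Fri: (14 − 11.56)²/11.56 = 5.9536/11.56 = 0.5150
Sat: (12 − 8.16)²/8.16 = 14.7456/8.16 = 1.8071
Sun: (3 − 8.84)²/8.84 = 34.1056/8.84 = 3.8581
Sum = 11.404
df = 6. Since 11.404 < 14.449, we do not reject H₀.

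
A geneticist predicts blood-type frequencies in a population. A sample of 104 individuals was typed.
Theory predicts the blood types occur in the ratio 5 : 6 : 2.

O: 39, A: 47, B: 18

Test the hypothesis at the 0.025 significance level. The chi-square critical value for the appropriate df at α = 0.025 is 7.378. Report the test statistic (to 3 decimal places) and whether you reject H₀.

0.296; do not reject

Ratio total = 13. Expected counts: 104×5/13 = 40, 104×6/13 = 48, 104×2/13 = 16.
O: (39 − 40)²/40 = 1/40 = 0.0250
A: (47 − 48)²/48 = 1/48 = 0.0208
B: (18 − 16)²/16 = 4/16 = 0.2500
Sum = 0.296
df = 2. Since 0.296 < 7.378, we do not reject H₀.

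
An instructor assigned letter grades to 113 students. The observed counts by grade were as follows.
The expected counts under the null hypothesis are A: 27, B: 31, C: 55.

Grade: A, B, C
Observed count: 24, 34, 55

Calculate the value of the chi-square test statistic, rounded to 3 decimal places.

0.624

cat         O        E   (O−E)²/E
A          24       27     0.3333
B          34       31     0.2903
C          55       55     0.0000
Sum = 0.624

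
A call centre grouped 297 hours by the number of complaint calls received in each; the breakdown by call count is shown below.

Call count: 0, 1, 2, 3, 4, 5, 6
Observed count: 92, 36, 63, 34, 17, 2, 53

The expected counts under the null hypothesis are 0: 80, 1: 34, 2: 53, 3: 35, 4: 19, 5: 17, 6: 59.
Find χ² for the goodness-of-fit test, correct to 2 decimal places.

17.89

cat         O        E   (O−E)²/E
0          92       80      1.800
1          36       34      0.118
2          63       53      1.887
3          34       35      0.029
4          17       19      0.211
5           2       17     13.235
6          53       59      0.610
Sum = 17.89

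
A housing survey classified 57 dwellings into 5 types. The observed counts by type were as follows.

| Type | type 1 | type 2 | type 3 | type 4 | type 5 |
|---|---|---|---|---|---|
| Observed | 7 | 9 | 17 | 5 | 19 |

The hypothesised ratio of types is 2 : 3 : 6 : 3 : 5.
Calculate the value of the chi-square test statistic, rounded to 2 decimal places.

Ratio total = 19. Expected counts: 57×2/19 = 6, 57×3/19 = 9, 57×6/19 = 18, 57×3/19 = 9, 57×5/19 = 15.
type 1: (7 − 6)²/6 = 1/6 = 0.167
type 2: (9 − 9)²/9 = 0/9 = 0.000
type 3: (17 − 18)²/18 = 1/18 = 0.056
type 4: (5 − 9)²/9 = 16/9 = 1.778
type 5: (19 − 15)²/15 = 16/15 = 1.067
Sum = 3.07

3.07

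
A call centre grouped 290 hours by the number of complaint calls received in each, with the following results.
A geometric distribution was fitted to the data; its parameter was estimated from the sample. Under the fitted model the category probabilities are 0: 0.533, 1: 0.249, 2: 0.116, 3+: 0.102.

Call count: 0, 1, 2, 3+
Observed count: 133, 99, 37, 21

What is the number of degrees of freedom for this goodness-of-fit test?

2

There are k = 4 categories and 1 parameter estimated from the data, so df = 4 − 1 − 1 = 2.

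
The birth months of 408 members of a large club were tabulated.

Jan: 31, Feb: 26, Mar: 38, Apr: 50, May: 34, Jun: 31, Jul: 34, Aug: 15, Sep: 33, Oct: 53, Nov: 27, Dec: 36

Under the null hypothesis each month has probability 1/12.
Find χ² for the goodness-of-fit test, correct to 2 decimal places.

33.24

Under H₀ each category has probability 1/12, so each expected count is 408/12 = 34.
χ² = (31−34)²/34 + (26−34)²/34 + (38−34)²/34 + (50−34)²/34 + (34−34)²/34 + (31−34)²/34 + (34−34)²/34 + (15−34)²/34 + (33−34)²/34 + (53−34)²/34 + (27−34)²/34 + (36−34)²/34
   = 0.265 + 1.882 + 0.471 + 7.529 + 0.000 + 0.265 + 0.000 + 10.618 + 0.029 + 10.618 + 1.441 + 0.118
Sum = 33.24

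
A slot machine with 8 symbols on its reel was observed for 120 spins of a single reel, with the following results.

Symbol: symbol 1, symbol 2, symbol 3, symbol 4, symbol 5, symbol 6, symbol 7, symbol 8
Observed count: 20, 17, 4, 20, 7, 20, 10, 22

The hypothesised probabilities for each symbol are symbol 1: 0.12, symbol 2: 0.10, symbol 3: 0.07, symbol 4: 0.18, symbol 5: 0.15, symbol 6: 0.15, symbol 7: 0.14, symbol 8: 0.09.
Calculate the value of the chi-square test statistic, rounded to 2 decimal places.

28.00

Expected counts E_i = n·p_i: 120×0.12 = 14.4, 120×0.10 = 12, 120×0.07 = 8.4, 120×0.18 = 21.6, 120×0.15 = 18, 120×0.15 = 18, 120×0.14 = 16.8, 120×0.09 = 10.8.
χ² = (20−14.4)²/14.4 + (17−12)²/12 + (4−8.4)²/8.4 + (20−21.6)²/21.6 + (7−18)²/18 + (20−18)²/18 + (10−16.8)²/16.8 + (22−10.8)²/10.8
   = 2.178 + 2.083 + 2.305 + 0.119 + 6.722 + 0.222 + 2.752 + 11.615
Sum = 28.00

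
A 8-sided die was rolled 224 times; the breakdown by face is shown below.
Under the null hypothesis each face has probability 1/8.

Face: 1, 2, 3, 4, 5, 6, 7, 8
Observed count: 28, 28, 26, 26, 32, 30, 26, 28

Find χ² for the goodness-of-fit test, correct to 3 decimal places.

Expected count for each of the 8 categories: 224/8 = 28.
χ² = (28−28)²/28 + (28−28)²/28 + (26−28)²/28 + (26−28)²/28 + (32−28)²/28 + (30−28)²/28 + (26−28)²/28 + (28−28)²/28
   = 0.0000 + 0.0000 + 0.1429 + 0.1429 + 0.5714 + 0.1429 + 0.1429 + 0.0000
Sum = 1.143

1.143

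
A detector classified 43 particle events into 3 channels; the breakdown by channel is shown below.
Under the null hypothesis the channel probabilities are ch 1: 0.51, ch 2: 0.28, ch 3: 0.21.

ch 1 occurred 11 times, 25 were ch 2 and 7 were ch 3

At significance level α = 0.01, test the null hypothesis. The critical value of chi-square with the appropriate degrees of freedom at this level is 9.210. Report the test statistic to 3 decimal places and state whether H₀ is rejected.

Expected counts E_i = n·p_i: 43×0.51 = 21.93, 43×0.28 = 12.04, 43×0.21 = 9.03.
χ² = (11−21.93)²/21.93 + (25−12.04)²/12.04 + (7−9.03)²/9.03
   = 5.4476 + 13.9503 + 0.4564
Sum = 19.854
df = 2. Since 19.854 > 9.210, we reject H₀.

19.854; reject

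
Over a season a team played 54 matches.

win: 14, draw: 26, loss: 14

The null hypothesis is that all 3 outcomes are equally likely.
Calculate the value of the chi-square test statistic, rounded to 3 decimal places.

Expected count for each of the 3 categories: 54/3 = 18.
win: (14 − 18)²/18 = 16/18 = 0.8889
draw: (26 − 18)²/18 = 64/18 = 3.5556
loss: (14 − 18)²/18 = 16/18 = 0.8889
Sum = 5.333

5.333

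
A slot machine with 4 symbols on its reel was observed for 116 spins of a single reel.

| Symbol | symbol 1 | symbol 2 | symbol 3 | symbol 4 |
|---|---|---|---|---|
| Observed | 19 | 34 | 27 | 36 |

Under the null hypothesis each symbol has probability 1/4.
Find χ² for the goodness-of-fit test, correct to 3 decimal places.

Expected count for each of the 4 categories: 116/4 = 29.
symbol 1: (19 − 29)²/29 = 100/29 = 3.4483
symbol 2: (34 − 29)²/29 = 25/29 = 0.8621
symbol 3: (27 − 29)²/29 = 4/29 = 0.1379
symbol 4: (36 − 29)²/29 = 49/29 = 1.6897
Sum = 6.138

6.138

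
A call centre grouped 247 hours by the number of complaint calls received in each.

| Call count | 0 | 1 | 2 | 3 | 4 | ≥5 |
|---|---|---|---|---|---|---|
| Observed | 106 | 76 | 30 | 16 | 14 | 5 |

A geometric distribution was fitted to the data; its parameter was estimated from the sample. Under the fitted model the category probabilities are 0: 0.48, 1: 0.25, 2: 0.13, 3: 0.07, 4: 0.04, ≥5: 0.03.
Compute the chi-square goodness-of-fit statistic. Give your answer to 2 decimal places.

Expected counts E_i = n·p_i: 247×0.48 = 118.56, 247×0.25 = 61.75, 247×0.13 = 32.11, 247×0.07 = 17.29, 247×0.04 = 9.88, 247×0.03 = 7.41.
χ² = (106−118.56)²/118.56 + (76−61.75)²/61.75 + (30−32.11)²/32.11 + (16−17.29)²/17.29 + (14−9.88)²/9.88 + (5−7.41)²/7.41
   = 1.331 + 3.288 + 0.139 + 0.096 + 1.718 + 0.784
Sum = 7.36

7.36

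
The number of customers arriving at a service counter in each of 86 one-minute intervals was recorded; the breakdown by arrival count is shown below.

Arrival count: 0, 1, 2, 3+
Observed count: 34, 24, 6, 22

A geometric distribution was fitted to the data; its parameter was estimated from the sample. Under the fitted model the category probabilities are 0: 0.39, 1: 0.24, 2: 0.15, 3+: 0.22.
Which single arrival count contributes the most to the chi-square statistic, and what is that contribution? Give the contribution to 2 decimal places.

Expected counts E_i = n·p_i: 86×0.39 = 33.54, 86×0.24 = 20.64, 86×0.15 = 12.9, 86×0.22 = 18.92.
χ² = (34−33.54)²/33.54 + (24−20.64)²/20.64 + (6−12.9)²/12.9 + (22−18.92)²/18.92
   = 0.006 + 0.547 + 3.691 + 0.501
The largest term is for 2: 3.69.

2, 3.69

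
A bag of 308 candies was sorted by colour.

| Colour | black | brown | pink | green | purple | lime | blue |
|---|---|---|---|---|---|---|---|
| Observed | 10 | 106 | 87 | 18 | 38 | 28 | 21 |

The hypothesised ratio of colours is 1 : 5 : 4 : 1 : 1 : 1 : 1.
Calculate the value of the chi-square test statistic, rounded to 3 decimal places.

20.748

Ratio total = 14. Expected counts: 308×1/14 = 22, 308×5/14 = 110, 308×4/14 = 88, 308×1/14 = 22, 308×1/14 = 22, 308×1/14 = 22, 308×1/14 = 22.
χ² = (10−22)²/22 + (106−110)²/110 + (87−88)²/88 + (18−22)²/22 + (38−22)²/22 + (28−22)²/22 + (21−22)²/22
   = 6.5455 + 0.1455 + 0.0114 + 0.7273 + 11.6364 + 1.6364 + 0.0455
Sum = 20.748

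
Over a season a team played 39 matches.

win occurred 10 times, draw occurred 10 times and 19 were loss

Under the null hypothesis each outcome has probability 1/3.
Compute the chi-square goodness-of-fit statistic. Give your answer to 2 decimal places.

Under H₀ each category has probability 1/3, so each expected count is 39/3 = 13.
win: (10 − 13)²/13 = 9/13 = 0.692
draw: (10 − 13)²/13 = 9/13 = 0.692
loss: (19 − 13)²/13 = 36/13 = 2.769
Sum = 4.15

4.15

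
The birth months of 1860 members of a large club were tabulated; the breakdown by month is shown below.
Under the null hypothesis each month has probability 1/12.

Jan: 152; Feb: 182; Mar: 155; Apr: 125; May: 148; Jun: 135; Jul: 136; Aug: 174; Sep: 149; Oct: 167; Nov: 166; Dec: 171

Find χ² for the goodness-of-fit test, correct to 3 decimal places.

Expected count for each of the 12 categories: 1860/12 = 155.
χ² = (152−155)²/155 + (182−155)²/155 + (155−155)²/155 + (125−155)²/155 + (148−155)²/155 + (135−155)²/155 + (136−155)²/155 + (174−155)²/155 + (149−155)²/155 + (167−155)²/155 + (166−155)²/155 + (171−155)²/155
   = 0.0581 + 4.7032 + 0.0000 + 5.8065 + 0.3161 + 2.5806 + 2.3290 + 2.3290 + 0.2323 + 0.9290 + 0.7806 + 1.6516
Sum = 21.716

21.716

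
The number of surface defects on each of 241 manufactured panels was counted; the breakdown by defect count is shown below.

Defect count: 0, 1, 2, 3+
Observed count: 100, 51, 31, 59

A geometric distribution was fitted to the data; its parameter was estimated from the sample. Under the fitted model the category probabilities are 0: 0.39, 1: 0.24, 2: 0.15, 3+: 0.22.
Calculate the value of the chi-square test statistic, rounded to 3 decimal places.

2.601

Expected counts E_i = n·p_i: 241×0.39 = 93.99, 241×0.24 = 57.84, 241×0.15 = 36.15, 241×0.22 = 53.02.
0: (100 − 93.99)²/93.99 = 36.1201/93.99 = 0.3843
1: (51 − 57.84)²/57.84 = 46.7856/57.84 = 0.8089
2: (31 − 36.15)²/36.15 = 26.5225/36.15 = 0.7337
3+: (59 − 53.02)²/53.02 = 35.7604/53.02 = 0.6745
Sum = 2.601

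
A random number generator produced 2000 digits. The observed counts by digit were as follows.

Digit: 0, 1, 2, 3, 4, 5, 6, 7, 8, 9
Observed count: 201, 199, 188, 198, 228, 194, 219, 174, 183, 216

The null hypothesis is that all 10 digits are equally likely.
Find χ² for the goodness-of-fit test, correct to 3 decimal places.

Expected count for each of the 10 categories: 2000/10 = 200.
χ² = (201−200)²/200 + (199−200)²/200 + (188−200)²/200 + (198−200)²/200 + (228−200)²/200 + (194−200)²/200 + (219−200)²/200 + (174−200)²/200 + (183−200)²/200 + (216−200)²/200
   = 0.0050 + 0.0050 + 0.7200 + 0.0200 + 3.9200 + 0.1800 + 1.8050 + 3.3800 + 1.4450 + 1.2800
Sum = 12.760

12.760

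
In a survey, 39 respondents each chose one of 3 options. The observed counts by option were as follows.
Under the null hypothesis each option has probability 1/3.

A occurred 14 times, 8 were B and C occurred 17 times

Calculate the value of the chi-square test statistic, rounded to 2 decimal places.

3.23

Under H₀ each category has probability 1/3, so each expected count is 39/3 = 13.
cat         O        E   (O−E)²/E
A          14       13      0.077
B           8       13      1.923
C          17       13      1.231
Sum = 3.23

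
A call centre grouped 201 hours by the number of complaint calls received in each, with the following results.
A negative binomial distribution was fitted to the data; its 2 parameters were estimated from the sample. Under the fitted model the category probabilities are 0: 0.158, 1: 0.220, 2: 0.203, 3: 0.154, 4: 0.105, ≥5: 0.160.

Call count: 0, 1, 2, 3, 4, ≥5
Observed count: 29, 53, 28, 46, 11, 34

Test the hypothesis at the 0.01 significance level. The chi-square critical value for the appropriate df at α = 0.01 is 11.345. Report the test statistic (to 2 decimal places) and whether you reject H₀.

18.26; reject

Expected counts E_i = n·p_i: 201×0.158 = 31.758, 201×0.220 = 44.22, 201×0.203 = 40.803, 201×0.154 = 30.954, 201×0.105 = 21.105, 201×0.160 = 32.16.
cat         O        E   (O−E)²/E
0          29   31.758      0.240
1          53    44.22      1.743
2          28   40.803      4.017
3          46   30.954      7.314
4          11   21.105      4.838
≥5         34    32.16      0.105
Sum = 18.26
df = 3. Since 18.26 > 11.345, we reject H₀.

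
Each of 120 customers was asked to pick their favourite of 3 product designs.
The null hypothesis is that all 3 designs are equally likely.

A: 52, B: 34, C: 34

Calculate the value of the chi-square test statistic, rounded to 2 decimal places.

5.40

Under H₀ each category has probability 1/3, so each expected count is 120/3 = 40.
cat         O        E   (O−E)²/E
A          52       40      3.600
B          34       40      0.900
C          34       40      0.900
Sum = 5.40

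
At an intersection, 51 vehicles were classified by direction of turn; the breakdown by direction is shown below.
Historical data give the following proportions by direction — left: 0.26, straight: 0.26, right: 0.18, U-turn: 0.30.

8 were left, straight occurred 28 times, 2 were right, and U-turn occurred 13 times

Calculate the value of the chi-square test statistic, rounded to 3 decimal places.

24.433

Expected counts E_i = n·p_i: 51×0.26 = 13.26, 51×0.26 = 13.26, 51×0.18 = 9.18, 51×0.30 = 15.3.
cat           O        E   (O−E)²/E
left          8    13.26     2.0865
straight     28    13.26    16.3852
right         2     9.18     5.6157
U-turn       13     15.3     0.3458
Sum = 24.433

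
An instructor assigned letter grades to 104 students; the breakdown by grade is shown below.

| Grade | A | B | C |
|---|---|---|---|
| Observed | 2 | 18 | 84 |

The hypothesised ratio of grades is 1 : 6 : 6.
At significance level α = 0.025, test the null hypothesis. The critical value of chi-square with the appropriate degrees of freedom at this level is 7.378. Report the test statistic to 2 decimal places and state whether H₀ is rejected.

50.25; reject

Ratio total = 13. Expected counts: 104×1/13 = 8, 104×6/13 = 48, 104×6/13 = 48.
χ² = (2−8)²/8 + (18−48)²/48 + (84−48)²/48
   = 4.500 + 18.750 + 27.000
Sum = 50.25
df = 2. Since 50.25 > 7.378, we reject H₀.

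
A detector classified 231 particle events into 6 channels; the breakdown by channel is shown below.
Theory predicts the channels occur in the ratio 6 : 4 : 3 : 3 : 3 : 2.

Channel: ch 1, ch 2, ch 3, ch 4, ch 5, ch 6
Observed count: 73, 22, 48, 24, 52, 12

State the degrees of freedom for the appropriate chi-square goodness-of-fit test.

5

There are k = 6 categories and no parameters were estimated from the data, so df = 6 − 1 = 5.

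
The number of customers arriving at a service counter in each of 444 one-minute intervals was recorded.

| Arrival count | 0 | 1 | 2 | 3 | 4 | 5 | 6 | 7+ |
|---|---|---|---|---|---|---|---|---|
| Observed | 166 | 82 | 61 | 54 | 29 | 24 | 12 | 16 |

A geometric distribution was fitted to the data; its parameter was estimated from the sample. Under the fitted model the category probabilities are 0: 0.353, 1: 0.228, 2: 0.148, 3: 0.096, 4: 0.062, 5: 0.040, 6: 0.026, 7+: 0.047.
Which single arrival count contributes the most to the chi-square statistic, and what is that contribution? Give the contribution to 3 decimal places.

Expected counts E_i = n·p_i: 444×0.353 = 156.732, 444×0.228 = 101.232, 444×0.148 = 65.712, 444×0.096 = 42.624, 444×0.062 = 27.528, 444×0.040 = 17.76, 444×0.026 = 11.544, 444×0.047 = 20.868.
0: (166 − 156.732)²/156.732 = 85.895824/156.732 = 0.5480
1: (82 − 101.232)²/101.232 = 369.869824/101.232 = 3.6537
2: (61 − 65.712)²/65.712 = 22.202944/65.712 = 0.3379
3: (54 − 42.624)²/42.624 = 129.413376/42.624 = 3.0362
4: (29 − 27.528)²/27.528 = 2.166784/27.528 = 0.0787
5: (24 − 17.76)²/17.76 = 38.9376/17.76 = 2.1924
6: (12 − 11.544)²/11.544 = 0.207936/11.544 = 0.0180
7+: (16 − 20.868)²/20.868 = 23.697424/20.868 = 1.1356
The largest term is for 1: 3.654.

1, 3.654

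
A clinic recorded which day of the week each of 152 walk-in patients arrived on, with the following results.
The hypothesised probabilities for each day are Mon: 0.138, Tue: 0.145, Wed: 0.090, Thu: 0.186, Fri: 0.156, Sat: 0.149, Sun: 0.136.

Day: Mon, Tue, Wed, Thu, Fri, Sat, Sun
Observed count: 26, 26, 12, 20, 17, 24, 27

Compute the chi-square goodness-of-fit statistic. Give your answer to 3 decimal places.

8.459

Expected counts E_i = n·p_i: 152×0.138 = 20.976, 152×0.145 = 22.04, 152×0.090 = 13.68, 152×0.186 = 28.272, 152×0.156 = 23.712, 152×0.149 = 22.648, 152×0.136 = 20.672.
χ² = (26−20.976)²/20.976 + (26−22.04)²/22.04 + (12−13.68)²/13.68 + (20−28.272)²/28.272 + (17−23.712)²/23.712 + (24−22.648)²/22.648 + (27−20.672)²/20.672
   = 1.2033 + 0.7115 + 0.2063 + 2.4203 + 1.8999 + 0.0807 + 1.9371
Sum = 8.459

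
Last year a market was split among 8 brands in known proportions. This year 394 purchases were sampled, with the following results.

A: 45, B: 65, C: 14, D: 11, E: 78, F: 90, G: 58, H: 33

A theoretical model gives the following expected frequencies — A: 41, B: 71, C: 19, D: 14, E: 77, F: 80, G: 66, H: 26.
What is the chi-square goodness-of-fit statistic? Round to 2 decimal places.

χ² = (45−41)²/41 + (65−71)²/71 + (14−19)²/19 + (11−14)²/14 + (78−77)²/77 + (90−80)²/80 + (58−66)²/66 + (33−26)²/26
   = 0.390 + 0.507 + 1.316 + 0.643 + 0.013 + 1.250 + 0.970 + 1.885
Sum = 6.97

6.97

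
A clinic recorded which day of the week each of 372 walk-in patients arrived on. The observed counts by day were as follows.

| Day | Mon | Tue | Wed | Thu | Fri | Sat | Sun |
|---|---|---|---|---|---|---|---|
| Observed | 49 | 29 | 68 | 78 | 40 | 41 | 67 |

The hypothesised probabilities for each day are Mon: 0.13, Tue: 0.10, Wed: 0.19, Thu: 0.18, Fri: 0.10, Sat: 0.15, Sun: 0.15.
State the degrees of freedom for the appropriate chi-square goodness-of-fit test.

6

There are k = 7 categories and no parameters were estimated from the data, so df = 7 − 1 = 6.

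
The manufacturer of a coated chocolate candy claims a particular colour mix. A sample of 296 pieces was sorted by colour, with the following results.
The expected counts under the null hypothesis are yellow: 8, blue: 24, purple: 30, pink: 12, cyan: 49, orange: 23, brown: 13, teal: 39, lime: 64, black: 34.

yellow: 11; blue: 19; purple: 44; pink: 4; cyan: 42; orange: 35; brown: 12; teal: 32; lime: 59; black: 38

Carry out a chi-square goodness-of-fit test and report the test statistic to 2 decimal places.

χ² = (11−8)²/8 + (19−24)²/24 + (44−30)²/30 + (4−12)²/12 + (42−49)²/49 + (35−23)²/23 + (12−13)²/13 + (32−39)²/39 + (59−64)²/64 + (38−34)²/34
   = 1.125 + 1.042 + 6.533 + 5.333 + 1.000 + 6.261 + 0.077 + 1.256 + 0.391 + 0.471
Sum = 23.49

23.49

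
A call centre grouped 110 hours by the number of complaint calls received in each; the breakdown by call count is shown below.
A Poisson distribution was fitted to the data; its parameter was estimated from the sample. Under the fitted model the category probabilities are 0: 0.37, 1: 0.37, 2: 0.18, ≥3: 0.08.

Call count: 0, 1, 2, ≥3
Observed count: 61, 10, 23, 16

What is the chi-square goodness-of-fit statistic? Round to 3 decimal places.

Expected counts E_i = n·p_i: 110×0.37 = 40.7, 110×0.37 = 40.7, 110×0.18 = 19.8, 110×0.08 = 8.8.
χ² = (61−40.7)²/40.7 + (10−40.7)²/40.7 + (23−19.8)²/19.8 + (16−8.8)²/8.8
   = 10.1251 + 23.1570 + 0.5172 + 5.8909
Sum = 39.690

39.690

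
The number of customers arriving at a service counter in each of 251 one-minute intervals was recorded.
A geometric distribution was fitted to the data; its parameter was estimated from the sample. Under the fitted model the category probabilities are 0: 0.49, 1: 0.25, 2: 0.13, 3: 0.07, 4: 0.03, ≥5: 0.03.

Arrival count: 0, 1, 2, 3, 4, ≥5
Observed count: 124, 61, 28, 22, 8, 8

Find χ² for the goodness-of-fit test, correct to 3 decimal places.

Expected counts E_i = n·p_i: 251×0.49 = 122.99, 251×0.25 = 62.75, 251×0.13 = 32.63, 251×0.07 = 17.57, 251×0.03 = 7.53, 251×0.03 = 7.53.
χ² = (124−122.99)²/122.99 + (61−62.75)²/62.75 + (28−32.63)²/32.63 + (22−17.57)²/17.57 + (8−7.53)²/7.53 + (8−7.53)²/7.53
   = 0.0083 + 0.0488 + 0.6570 + 1.1170 + 0.0293 + 0.0293
Sum = 1.890

1.890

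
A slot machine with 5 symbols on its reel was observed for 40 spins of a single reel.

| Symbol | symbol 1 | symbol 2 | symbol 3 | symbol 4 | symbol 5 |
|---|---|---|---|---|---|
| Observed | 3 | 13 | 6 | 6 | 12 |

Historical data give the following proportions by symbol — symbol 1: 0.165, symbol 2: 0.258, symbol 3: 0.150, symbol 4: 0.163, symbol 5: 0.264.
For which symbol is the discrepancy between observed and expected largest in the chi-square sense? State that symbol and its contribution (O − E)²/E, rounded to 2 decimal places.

symbol 1, 1.96

Expected counts E_i = n·p_i: 40×0.165 = 6.6, 40×0.258 = 10.32, 40×0.150 = 6, 40×0.163 = 6.52, 40×0.264 = 10.56.
χ² = (3−6.6)²/6.6 + (13−10.32)²/10.32 + (6−6)²/6 + (6−6.52)²/6.52 + (12−10.56)²/10.56
   = 1.964 + 0.696 + 0.000 + 0.041 + 0.196
The largest term is for symbol 1: 1.96.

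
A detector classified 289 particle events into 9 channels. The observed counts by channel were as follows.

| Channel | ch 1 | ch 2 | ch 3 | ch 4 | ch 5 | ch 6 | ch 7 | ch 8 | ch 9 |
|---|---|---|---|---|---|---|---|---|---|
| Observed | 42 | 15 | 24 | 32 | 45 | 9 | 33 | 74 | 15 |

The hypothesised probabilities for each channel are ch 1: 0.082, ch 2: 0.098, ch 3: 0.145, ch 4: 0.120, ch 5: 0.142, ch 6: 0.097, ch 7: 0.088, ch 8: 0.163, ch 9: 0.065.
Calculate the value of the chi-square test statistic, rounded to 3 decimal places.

59.931

Expected counts E_i = n·p_i: 289×0.082 = 23.698, 289×0.098 = 28.322, 289×0.145 = 41.905, 289×0.120 = 34.68, 289×0.142 = 41.038, 289×0.097 = 28.033, 289×0.088 = 25.432, 289×0.163 = 47.107, 289×0.065 = 18.785.
χ² = (42−23.698)²/23.698 + (15−28.322)²/28.322 + (24−41.905)²/41.905 + (32−34.68)²/34.68 + (45−41.038)²/41.038 + (9−28.033)²/28.033 + (33−25.432)²/25.432 + (74−47.107)²/47.107 + (15−18.785)²/18.785
   = 14.1347 + 6.2664 + 7.6504 + 0.2071 + 0.3825 + 12.9225 + 2.2521 + 15.3530 + 0.7626
Sum = 59.931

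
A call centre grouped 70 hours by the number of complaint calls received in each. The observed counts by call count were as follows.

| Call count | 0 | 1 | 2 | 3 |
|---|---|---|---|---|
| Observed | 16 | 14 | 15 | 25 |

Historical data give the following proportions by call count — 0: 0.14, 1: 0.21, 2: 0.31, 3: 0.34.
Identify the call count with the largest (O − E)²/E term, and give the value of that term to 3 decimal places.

Expected counts E_i = n·p_i: 70×0.14 = 9.8, 70×0.21 = 14.7, 70×0.31 = 21.7, 70×0.34 = 23.8.
0: (16 − 9.8)²/9.8 = 38.44/9.8 = 3.9224
1: (14 − 14.7)²/14.7 = 0.49/14.7 = 0.0333
2: (15 − 21.7)²/21.7 = 44.89/21.7 = 2.0687
3: (25 − 23.8)²/23.8 = 1.44/23.8 = 0.0605
The largest term is for 0: 3.922.

0, 3.922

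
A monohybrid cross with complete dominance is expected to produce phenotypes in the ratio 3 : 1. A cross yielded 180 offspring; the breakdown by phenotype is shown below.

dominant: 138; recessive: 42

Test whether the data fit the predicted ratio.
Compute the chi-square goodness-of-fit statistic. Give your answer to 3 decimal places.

0.267

Ratio total = 4. Expected counts: 180×3/4 = 135, 180×1/4 = 45.
dominant: (138 − 135)²/135 = 9/135 = 0.0667
recessive: (42 − 45)²/45 = 9/45 = 0.2000
Sum = 0.267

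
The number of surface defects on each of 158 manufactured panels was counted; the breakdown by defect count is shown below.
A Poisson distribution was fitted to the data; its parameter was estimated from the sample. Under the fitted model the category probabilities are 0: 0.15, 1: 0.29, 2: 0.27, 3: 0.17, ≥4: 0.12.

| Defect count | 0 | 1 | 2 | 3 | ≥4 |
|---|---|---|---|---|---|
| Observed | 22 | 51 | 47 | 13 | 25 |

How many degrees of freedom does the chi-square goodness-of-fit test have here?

3

There are k = 5 categories and 1 parameter estimated from the data, so df = 5 − 1 − 1 = 3.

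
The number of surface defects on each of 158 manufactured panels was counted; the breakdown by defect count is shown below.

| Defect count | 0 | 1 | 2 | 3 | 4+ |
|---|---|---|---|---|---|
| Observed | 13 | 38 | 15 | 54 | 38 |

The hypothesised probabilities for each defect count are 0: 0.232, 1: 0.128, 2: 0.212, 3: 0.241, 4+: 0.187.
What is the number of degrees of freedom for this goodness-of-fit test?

There are k = 5 categories and no parameters were estimated from the data, so df = 5 − 1 = 4.

4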